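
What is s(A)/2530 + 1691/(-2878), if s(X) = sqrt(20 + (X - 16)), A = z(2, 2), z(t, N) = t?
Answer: -1691/2878 + sqrt(6)/2530 ≈ -0.58659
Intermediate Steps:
A = 2
s(X) = sqrt(4 + X) (s(X) = sqrt(20 + (-16 + X)) = sqrt(4 + X))
s(A)/2530 + 1691/(-2878) = sqrt(4 + 2)/2530 + 1691/(-2878) = sqrt(6)*(1/2530) + 1691*(-1/2878) = sqrt(6)/2530 - 1691/2878 = -1691/2878 + sqrt(6)/2530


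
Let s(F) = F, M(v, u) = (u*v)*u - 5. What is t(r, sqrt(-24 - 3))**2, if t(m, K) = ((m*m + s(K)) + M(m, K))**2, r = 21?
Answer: 291720568 - 26934648*I*sqrt(3) ≈ 2.9172e+8 - 4.6652e+7*I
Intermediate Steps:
M(v, u) = -5 + v*u**2 (M(v, u) = v*u**2 - 5 = -5 + v*u**2)
t(m, K) = (-5 + K + m**2 + m*K**2)**2 (t(m, K) = ((m*m + K) + (-5 + m*K**2))**2 = ((m**2 + K) + (-5 + m*K**2))**2 = ((K + m**2) + (-5 + m*K**2))**2 = (-5 + K + m**2 + m*K**2)**2)
t(r, sqrt(-24 - 3))**2 = ((-5 + sqrt(-24 - 3) + 21**2 + 21*(sqrt(-24 - 3))**2)**2)**2 = ((-5 + sqrt(-27) + 441 + 21*(sqrt(-27))**2)**2)**2 = ((-5 + 3*I*sqrt(3) + 441 + 21*(3*I*sqrt(3))**2)**2)**2 = ((-5 + 3*I*sqrt(3) + 441 + 21*(-27))**2)**2 = ((-5 + 3*I*sqrt(3) + 441 - 567)**2)**2 = ((-131 + 3*I*sqrt(3))**2)**2 = (-131 + 3*I*sqrt(3))**4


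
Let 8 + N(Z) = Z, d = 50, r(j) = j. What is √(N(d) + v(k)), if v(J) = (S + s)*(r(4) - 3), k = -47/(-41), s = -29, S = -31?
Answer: 3*I*√2 ≈ 4.2426*I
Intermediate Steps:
k = 47/41 (k = -47*(-1/41) = 47/41 ≈ 1.1463)
N(Z) = -8 + Z
v(J) = -60 (v(J) = (-31 - 29)*(4 - 3) = -60*1 = -60)
√(N(d) + v(k)) = √((-8 + 50) - 60) = √(42 - 60) = √(-18) = 3*I*√2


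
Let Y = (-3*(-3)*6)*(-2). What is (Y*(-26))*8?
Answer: 22464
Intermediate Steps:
Y = -108 (Y = (9*6)*(-2) = 54*(-2) = -108)
(Y*(-26))*8 = -108*(-26)*8 = 2808*8 = 22464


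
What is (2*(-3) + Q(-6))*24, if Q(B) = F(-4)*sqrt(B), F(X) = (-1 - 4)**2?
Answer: -144 + 600*I*sqrt(6) ≈ -144.0 + 1469.7*I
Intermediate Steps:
F(X) = 25 (F(X) = (-5)**2 = 25)
Q(B) = 25*sqrt(B)
(2*(-3) + Q(-6))*24 = (2*(-3) + 25*sqrt(-6))*24 = (-6 + 25*(I*sqrt(6)))*24 = (-6 + 25*I*sqrt(6))*24 = -144 + 600*I*sqrt(6)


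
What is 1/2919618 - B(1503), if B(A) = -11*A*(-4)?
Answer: -193080177575/2919618 ≈ -66132.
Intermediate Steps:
B(A) = 44*A
1/2919618 - B(1503) = 1/2919618 - 44*1503 = 1/2919618 - 1*66132 = 1/2919618 - 66132 = -193080177575/2919618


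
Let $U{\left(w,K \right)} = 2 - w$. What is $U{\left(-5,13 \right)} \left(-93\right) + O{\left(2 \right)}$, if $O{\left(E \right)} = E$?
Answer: $-649$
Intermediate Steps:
$U{\left(-5,13 \right)} \left(-93\right) + O{\left(2 \right)} = \left(2 - -5\right) \left(-93\right) + 2 = \left(2 + 5\right) \left(-93\right) + 2 = 7 \left(-93\right) + 2 = -651 + 2 = -649$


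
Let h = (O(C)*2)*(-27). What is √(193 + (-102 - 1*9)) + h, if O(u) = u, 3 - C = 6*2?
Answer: 486 + √82 ≈ 495.06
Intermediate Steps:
C = -9 (C = 3 - 6*2 = 3 - 1*12 = 3 - 12 = -9)
h = 486 (h = -9*2*(-27) = -18*(-27) = 486)
√(193 + (-102 - 1*9)) + h = √(193 + (-102 - 1*9)) + 486 = √(193 + (-102 - 9)) + 486 = √(193 - 111) + 486 = √82 + 486 = 486 + √82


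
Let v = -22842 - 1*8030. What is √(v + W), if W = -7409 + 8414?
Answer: I*√29867 ≈ 172.82*I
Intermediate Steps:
v = -30872 (v = -22842 - 8030 = -30872)
W = 1005
√(v + W) = √(-30872 + 1005) = √(-29867) = I*√29867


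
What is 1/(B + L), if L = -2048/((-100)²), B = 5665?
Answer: 625/3540497 ≈ 0.00017653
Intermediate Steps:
L = -128/625 (L = -2048/10000 = -2048*1/10000 = -128/625 ≈ -0.20480)
1/(B + L) = 1/(5665 - 128/625) = 1/(3540497/625) = 625/3540497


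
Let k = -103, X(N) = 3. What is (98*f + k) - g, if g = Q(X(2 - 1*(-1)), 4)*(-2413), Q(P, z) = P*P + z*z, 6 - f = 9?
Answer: 59928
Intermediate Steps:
f = -3 (f = 6 - 1*9 = 6 - 9 = -3)
Q(P, z) = P² + z²
g = -60325 (g = (3² + 4²)*(-2413) = (9 + 16)*(-2413) = 25*(-2413) = -60325)
(98*f + k) - g = (98*(-3) - 103) - 1*(-60325) = (-294 - 103) + 60325 = -397 + 60325 = 59928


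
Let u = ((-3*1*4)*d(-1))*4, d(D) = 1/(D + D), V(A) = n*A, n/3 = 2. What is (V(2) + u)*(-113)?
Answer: -4068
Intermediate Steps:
n = 6 (n = 3*2 = 6)
V(A) = 6*A
d(D) = 1/(2*D)
u = 24 (u = ((-3*1*4)*((½)/(-1)))*4 = ((-3*4)*((½)*(-1)))*4 = -12*(-½)*4 = 6*4 = 24)
(V(2) + u)*(-113) = (6*2 + 24)*(-113) = (12 + 24)*(-113) = 36*(-113) = -4068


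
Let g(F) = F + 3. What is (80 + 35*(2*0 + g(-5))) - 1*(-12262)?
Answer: 12272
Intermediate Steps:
g(F) = 3 + F
(80 + 35*(2*0 + g(-5))) - 1*(-12262) = (80 + 35*(2*0 + (3 - 5))) - 1*(-12262) = (80 + 35*(0 - 2)) + 12262 = (80 + 35*(-2)) + 12262 = (80 - 70) + 12262 = 10 + 12262 = 12272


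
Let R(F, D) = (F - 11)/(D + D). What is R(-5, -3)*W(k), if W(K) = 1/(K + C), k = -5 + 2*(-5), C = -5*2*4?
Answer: -8/165 ≈ -0.048485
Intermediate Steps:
R(F, D) = (-11 + F)/(2*D) (R(F, D) = (-11 + F)/((2*D)) = (-11 + F)*(1/(2*D)) = (-11 + F)/(2*D))
C = -40 (C = -10*4 = -40)
k = -15 (k = -5 - 10 = -15)
W(K) = 1/(-40 + K) (W(K) = 1/(K - 40) = 1/(-40 + K))
R(-5, -3)*W(k) = ((½)*(-11 - 5)/(-3))/(-40 - 15) = ((½)*(-⅓)*(-16))/(-55) = (8/3)*(-1/55) = -8/165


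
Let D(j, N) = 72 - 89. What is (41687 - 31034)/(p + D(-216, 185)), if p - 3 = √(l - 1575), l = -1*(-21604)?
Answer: 49714/6611 + 3551*√20029/6611 ≈ 83.537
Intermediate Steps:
l = 21604
p = 3 + √20029 (p = 3 + √(21604 - 1575) = 3 + √20029 ≈ 144.52)
D(j, N) = -17
(41687 - 31034)/(p + D(-216, 185)) = (41687 - 31034)/((3 + √20029) - 17) = 10653/(-14 + √20029)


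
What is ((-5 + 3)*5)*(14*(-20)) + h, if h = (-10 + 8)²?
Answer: 2804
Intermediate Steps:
h = 4 (h = (-2)² = 4)
((-5 + 3)*5)*(14*(-20)) + h = ((-5 + 3)*5)*(14*(-20)) + 4 = -2*5*(-280) + 4 = -10*(-280) + 4 = 2800 + 4 = 2804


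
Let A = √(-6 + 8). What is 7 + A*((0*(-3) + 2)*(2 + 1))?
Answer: 7 + 6*√2 ≈ 15.485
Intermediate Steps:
A = √2 ≈ 1.4142
7 + A*((0*(-3) + 2)*(2 + 1)) = 7 + √2*((0*(-3) + 2)*(2 + 1)) = 7 + √2*((0 + 2)*3) = 7 + √2*(2*3) = 7 + √2*6 = 7 + 6*√2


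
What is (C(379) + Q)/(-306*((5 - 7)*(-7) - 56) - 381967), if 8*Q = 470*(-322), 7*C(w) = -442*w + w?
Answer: 85589/738230 ≈ 0.11594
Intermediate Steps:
C(w) = -63*w (C(w) = (-442*w + w)/7 = (-441*w)/7 = -63*w)
Q = -37835/2 (Q = (470*(-322))/8 = (⅛)*(-151340) = -37835/2 ≈ -18918.)
(C(379) + Q)/(-306*((5 - 7)*(-7) - 56) - 381967) = (-63*379 - 37835/2)/(-306*((5 - 7)*(-7) - 56) - 381967) = (-23877 - 37835/2)/(-306*(-2*(-7) - 56) - 381967) = -85589/(2*(-306*(14 - 56) - 381967)) = -85589/(2*(-306*(-42) - 381967)) = -85589/(2*(12852 - 381967)) = -85589/2/(-369115) = -85589/2*(-1/369115) = 85589/738230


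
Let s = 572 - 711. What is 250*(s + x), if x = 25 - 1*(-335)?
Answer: 55250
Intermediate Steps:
s = -139
x = 360 (x = 25 + 335 = 360)
250*(s + x) = 250*(-139 + 360) = 250*221 = 55250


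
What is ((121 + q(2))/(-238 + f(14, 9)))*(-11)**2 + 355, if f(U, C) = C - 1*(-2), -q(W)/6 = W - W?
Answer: 65944/227 ≈ 290.50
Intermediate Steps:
q(W) = 0 (q(W) = -6*(W - W) = -6*0 = 0)
f(U, C) = 2 + C (f(U, C) = C + 2 = 2 + C)
((121 + q(2))/(-238 + f(14, 9)))*(-11)**2 + 355 = ((121 + 0)/(-238 + (2 + 9)))*(-11)**2 + 355 = (121/(-238 + 11))*121 + 355 = (121/(-227))*121 + 355 = (121*(-1/227))*121 + 355 = -121/227*121 + 355 = -14641/227 + 355 = 65944/227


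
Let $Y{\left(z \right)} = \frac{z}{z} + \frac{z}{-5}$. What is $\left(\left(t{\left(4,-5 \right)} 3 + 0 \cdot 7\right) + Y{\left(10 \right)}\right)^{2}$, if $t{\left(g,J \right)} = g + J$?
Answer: $16$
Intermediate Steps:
$t{\left(g,J \right)} = J + g$
$Y{\left(z \right)} = 1 - \frac{z}{5}$ ($Y{\left(z \right)} = 1 + z \left(- \frac{1}{5}\right) = 1 - \frac{z}{5}$)
$\left(\left(t{\left(4,-5 \right)} 3 + 0 \cdot 7\right) + Y{\left(10 \right)}\right)^{2} = \left(\left(\left(-5 + 4\right) 3 + 0 \cdot 7\right) + \left(1 - 2\right)\right)^{2} = \left(\left(\left(-1\right) 3 + 0\right) + \left(1 - 2\right)\right)^{2} = \left(\left(-3 + 0\right) - 1\right)^{2} = \left(-3 - 1\right)^{2} = \left(-4\right)^{2} = 16$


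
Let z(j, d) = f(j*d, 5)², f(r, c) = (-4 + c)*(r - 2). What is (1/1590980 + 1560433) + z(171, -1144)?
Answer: 60888542441772821/1590980 ≈ 3.8271e+10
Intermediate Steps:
f(r, c) = (-4 + c)*(-2 + r)
z(j, d) = (-2 + d*j)² (z(j, d) = (8 - 4*j*d - 2*5 + 5*(j*d))² = (8 - 4*d*j - 10 + 5*(d*j))² = (8 - 4*d*j - 10 + 5*d*j)² = (-2 + d*j)²)
(1/1590980 + 1560433) + z(171, -1144) = (1/1590980 + 1560433) + (-2 - 1144*171)² = (1/1590980 + 1560433) + (-2 - 195624)² = 2482617694341/1590980 + (-195626)² = 2482617694341/1590980 + 38269531876 = 60888542441772821/1590980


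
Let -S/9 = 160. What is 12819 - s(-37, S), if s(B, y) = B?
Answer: 12856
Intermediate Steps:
S = -1440 (S = -9*160 = -1440)
12819 - s(-37, S) = 12819 - 1*(-37) = 12819 + 37 = 12856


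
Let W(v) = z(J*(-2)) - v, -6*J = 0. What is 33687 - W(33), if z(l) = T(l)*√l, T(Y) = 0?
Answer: 33720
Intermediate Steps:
J = 0 (J = -⅙*0 = 0)
z(l) = 0 (z(l) = 0*√l = 0)
W(v) = -v (W(v) = 0 - v = -v)
33687 - W(33) = 33687 - (-1)*33 = 33687 - 1*(-33) = 33687 + 33 = 33720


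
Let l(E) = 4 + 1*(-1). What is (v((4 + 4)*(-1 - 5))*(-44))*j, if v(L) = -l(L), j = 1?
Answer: 132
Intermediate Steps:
l(E) = 3 (l(E) = 4 - 1 = 3)
v(L) = -3 (v(L) = -1*3 = -3)
(v((4 + 4)*(-1 - 5))*(-44))*j = -3*(-44)*1 = 132*1 = 132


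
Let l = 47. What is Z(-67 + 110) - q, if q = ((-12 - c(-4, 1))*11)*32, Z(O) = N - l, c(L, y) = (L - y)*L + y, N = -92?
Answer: 11477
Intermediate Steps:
c(L, y) = y + L*(L - y) (c(L, y) = L*(L - y) + y = y + L*(L - y))
Z(O) = -139 (Z(O) = -92 - 1*47 = -92 - 47 = -139)
q = -11616 (q = ((-12 - (1 + (-4)² - 1*(-4)*1))*11)*32 = ((-12 - (1 + 16 + 4))*11)*32 = ((-12 - 1*21)*11)*32 = ((-12 - 21)*11)*32 = -33*11*32 = -363*32 = -11616)
Z(-67 + 110) - q = -139 - 1*(-11616) = -139 + 11616 = 11477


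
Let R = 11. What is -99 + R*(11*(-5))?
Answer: -704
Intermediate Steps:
-99 + R*(11*(-5)) = -99 + 11*(11*(-5)) = -99 + 11*(-55) = -99 - 605 = -704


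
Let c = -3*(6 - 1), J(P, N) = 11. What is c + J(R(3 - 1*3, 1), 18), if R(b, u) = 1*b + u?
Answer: -4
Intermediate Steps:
R(b, u) = b + u
c = -15 (c = -3*5 = -15)
c + J(R(3 - 1*3, 1), 18) = -15 + 11 = -4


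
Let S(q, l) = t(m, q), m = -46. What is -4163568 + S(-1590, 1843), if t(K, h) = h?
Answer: -4165158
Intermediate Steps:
S(q, l) = q
-4163568 + S(-1590, 1843) = -4163568 - 1590 = -4165158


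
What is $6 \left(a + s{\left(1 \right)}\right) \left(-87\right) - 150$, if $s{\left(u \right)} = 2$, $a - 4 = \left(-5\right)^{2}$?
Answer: $-16332$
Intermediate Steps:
$a = 29$ ($a = 4 + \left(-5\right)^{2} = 4 + 25 = 29$)
$6 \left(a + s{\left(1 \right)}\right) \left(-87\right) - 150 = 6 \left(29 + 2\right) \left(-87\right) - 150 = 6 \cdot 31 \left(-87\right) - 150 = 186 \left(-87\right) - 150 = -16182 - 150 = -16332$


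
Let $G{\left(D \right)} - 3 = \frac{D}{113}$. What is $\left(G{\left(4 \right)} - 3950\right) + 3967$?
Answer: $\frac{2264}{113} \approx 20.035$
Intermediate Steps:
$G{\left(D \right)} = 3 + \frac{D}{113}$
$\left(G{\left(4 \right)} - 3950\right) + 3967 = \left(\left(3 + \frac{1}{113} \cdot 4\right) - 3950\right) + 3967 = \left(\left(3 + \frac{4}{113}\right) - 3950\right) + 3967 = \left(\frac{343}{113} - 3950\right) + 3967 = - \frac{446007}{113} + 3967 = \frac{2264}{113}$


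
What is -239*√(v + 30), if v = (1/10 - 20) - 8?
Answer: -239*√210/10 ≈ -346.34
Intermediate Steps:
v = -279/10 (v = (⅒ - 20) - 8 = -199/10 - 8 = -279/10 ≈ -27.900)
-239*√(v + 30) = -239*√(-279/10 + 30) = -239*√210/10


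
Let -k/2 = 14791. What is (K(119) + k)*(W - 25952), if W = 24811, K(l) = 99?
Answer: 33640103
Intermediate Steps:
k = -29582 (k = -2*14791 = -29582)
(K(119) + k)*(W - 25952) = (99 - 29582)*(24811 - 25952) = -29483*(-1141) = 33640103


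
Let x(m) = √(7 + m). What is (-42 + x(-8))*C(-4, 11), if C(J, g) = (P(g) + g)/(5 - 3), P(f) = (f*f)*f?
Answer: -28182 + 671*I ≈ -28182.0 + 671.0*I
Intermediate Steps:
P(f) = f³ (P(f) = f²*f = f³)
C(J, g) = g/2 + g³/2 (C(J, g) = (g³ + g)/(5 - 3) = (g + g³)/2 = (g + g³)*(½) = g/2 + g³/2)
(-42 + x(-8))*C(-4, 11) = (-42 + √(7 - 8))*((½)*11*(1 + 11²)) = (-42 + √(-1))*((½)*11*(1 + 121)) = (-42 + I)*((½)*11*122) = (-42 + I)*671 = -28182 + 671*I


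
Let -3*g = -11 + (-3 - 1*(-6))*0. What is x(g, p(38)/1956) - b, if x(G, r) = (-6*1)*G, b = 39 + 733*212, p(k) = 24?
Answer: -155457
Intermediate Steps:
g = 11/3 (g = -(-11 + (-3 - 1*(-6))*0)/3 = -(-11 + (-3 + 6)*0)/3 = -(-11 + 3*0)/3 = -(-11 + 0)/3 = -1/3*(-11) = 11/3 ≈ 3.6667)
b = 155435 (b = 39 + 155396 = 155435)
x(G, r) = -6*G
x(g, p(38)/1956) - b = -6*11/3 - 1*155435 = -22 - 155435 = -155457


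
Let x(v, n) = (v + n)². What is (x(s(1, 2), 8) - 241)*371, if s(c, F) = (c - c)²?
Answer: -65667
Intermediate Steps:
s(c, F) = 0 (s(c, F) = 0² = 0)
x(v, n) = (n + v)²
(x(s(1, 2), 8) - 241)*371 = ((8 + 0)² - 241)*371 = (8² - 241)*371 = (64 - 241)*371 = -177*371 = -65667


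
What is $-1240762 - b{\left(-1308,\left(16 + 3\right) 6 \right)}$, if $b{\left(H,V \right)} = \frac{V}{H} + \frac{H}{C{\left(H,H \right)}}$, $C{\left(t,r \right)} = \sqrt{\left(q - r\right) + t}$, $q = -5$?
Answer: $- \frac{270486097}{218} - \frac{1308 i \sqrt{5}}{5} \approx -1.2408 \cdot 10^{6} - 584.96 i$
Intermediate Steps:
$C{\left(t,r \right)} = \sqrt{-5 + t - r}$ ($C{\left(t,r \right)} = \sqrt{\left(-5 - r\right) + t} = \sqrt{-5 + t - r}$)
$b{\left(H,V \right)} = \frac{V}{H} - \frac{i H \sqrt{5}}{5}$ ($b{\left(H,V \right)} = \frac{V}{H} + \frac{H}{\sqrt{-5 + H - H}} = \frac{V}{H} + \frac{H}{\sqrt{-5}} = \frac{V}{H} + \frac{H}{i \sqrt{5}} = \frac{V}{H} + H \left(- \frac{i \sqrt{5}}{5}\right) = \frac{V}{H} - \frac{i H \sqrt{5}}{5}$)
$-1240762 - b{\left(-1308,\left(16 + 3\right) 6 \right)} = -1240762 - \left(\frac{\left(16 + 3\right) 6}{-1308} - \frac{1}{5} i \left(-1308\right) \sqrt{5}\right) = -1240762 - \left(19 \cdot 6 \left(- \frac{1}{1308}\right) + \frac{1308 i \sqrt{5}}{5}\right) = -1240762 - \left(114 \left(- \frac{1}{1308}\right) + \frac{1308 i \sqrt{5}}{5}\right) = -1240762 - \left(- \frac{19}{218} + \frac{1308 i \sqrt{5}}{5}\right) = -1240762 + \left(\frac{19}{218} - \frac{1308 i \sqrt{5}}{5}\right) = - \frac{270486097}{218} - \frac{1308 i \sqrt{5}}{5}$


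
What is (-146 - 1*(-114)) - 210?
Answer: -242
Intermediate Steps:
(-146 - 1*(-114)) - 210 = (-146 + 114) - 210 = -32 - 210 = -242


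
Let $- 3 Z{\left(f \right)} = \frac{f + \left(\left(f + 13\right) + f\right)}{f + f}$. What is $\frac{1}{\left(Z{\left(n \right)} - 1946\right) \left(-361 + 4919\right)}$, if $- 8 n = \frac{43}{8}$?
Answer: $- \frac{3}{26572345} \approx -1.129 \cdot 10^{-7}$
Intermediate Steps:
$n = - \frac{43}{64}$ ($n = - \frac{43 \cdot \frac{1}{8}}{8} = \left(- \frac{1}{8}\right) \frac{43}{8} = - \frac{43}{64} \approx -0.67188$)
$Z{\left(f \right)} = - \frac{13 + 3 f}{6 f}$ ($Z{\left(f \right)} = - \frac{\left(f + \left(\left(f + 13\right) + f\right)\right) \frac{1}{f + f}}{3} = - \frac{\left(f + \left(\left(13 + f\right) + f\right)\right) \frac{1}{2 f}}{3} = - \frac{\left(f + \left(13 + 2 f\right)\right) \frac{1}{2 f}}{3} = - \frac{\left(13 + 3 f\right) \frac{1}{2 f}}{3} = - \frac{\frac{1}{2} \frac{1}{f} \left(13 + 3 f\right)}{3} = - \frac{13 + 3 f}{6 f}$)
$\frac{1}{\left(Z{\left(n \right)} - 1946\right) \left(-361 + 4919\right)} = \frac{1}{\left(\frac{-13 - - \frac{129}{64}}{6 \left(- \frac{43}{64}\right)} - 1946\right) \left(-361 + 4919\right)} = \frac{1}{\left(\frac{1}{6} \left(- \frac{64}{43}\right) \left(-13 + \frac{129}{64}\right) - 1946\right) 4558} = \frac{1}{\left(\frac{1}{6} \left(- \frac{64}{43}\right) \left(- \frac{703}{64}\right) - 1946\right) 4558} = \frac{1}{\left(\frac{703}{258} - 1946\right) 4558} = \frac{1}{\left(- \frac{501365}{258}\right) 4558} = \frac{1}{- \frac{26572345}{3}} = - \frac{3}{26572345}$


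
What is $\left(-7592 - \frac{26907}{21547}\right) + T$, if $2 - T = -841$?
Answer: $- \frac{145447610}{21547} \approx -6750.3$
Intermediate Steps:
$T = 843$ ($T = 2 - -841 = 2 + 841 = 843$)
$\left(-7592 - \frac{26907}{21547}\right) + T = \left(-7592 - \frac{26907}{21547}\right) + 843 = - \frac{163611731}{21547} + 843 = - \frac{145447610}{21547}$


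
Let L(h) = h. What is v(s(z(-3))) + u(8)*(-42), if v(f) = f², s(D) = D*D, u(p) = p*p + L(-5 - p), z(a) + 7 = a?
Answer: 7858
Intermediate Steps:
z(a) = -7 + a
u(p) = -5 + p² - p (u(p) = p*p + (-5 - p) = p² + (-5 - p) = -5 + p² - p)
s(D) = D²
v(s(z(-3))) + u(8)*(-42) = ((-7 - 3)²)² + (-5 + 8² - 1*8)*(-42) = ((-10)²)² + (-5 + 64 - 8)*(-42) = 100² + 51*(-42) = 10000 - 2142 = 7858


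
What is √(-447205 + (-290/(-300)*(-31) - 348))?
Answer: I*√402824670/30 ≈ 669.02*I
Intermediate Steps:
√(-447205 + (-290/(-300)*(-31) - 348)) = √(-447205 + (-290*(-1/300)*(-31) - 348)) = √(-447205 + ((29/30)*(-31) - 348)) = √(-447205 + (-899/30 - 348)) = √(-447205 - 11339/30) = √(-13427489/30) = I*√402824670/30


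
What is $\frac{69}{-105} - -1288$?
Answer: $\frac{45057}{35} \approx 1287.3$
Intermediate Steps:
$\frac{69}{-105} - -1288 = 69 \left(- \frac{1}{105}\right) + 1288 = - \frac{23}{35} + 1288 = \frac{45057}{35}$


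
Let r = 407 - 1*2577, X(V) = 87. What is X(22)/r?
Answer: -87/2170 ≈ -0.040092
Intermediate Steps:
r = -2170 (r = 407 - 2577 = -2170)
X(22)/r = 87/(-2170) = 87*(-1/2170) = -87/2170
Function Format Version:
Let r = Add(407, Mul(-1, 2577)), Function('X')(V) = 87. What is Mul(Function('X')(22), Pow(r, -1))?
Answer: Rational(-87, 2170) ≈ -0.040092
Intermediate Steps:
r = -2170 (r = Add(407, -2577) = -2170)
Mul(Function('X')(22), Pow(r, -1)) = Mul(87, Pow(-2170, -1)) = Mul(87, Rational(-1, 2170)) = Rational(-87, 2170)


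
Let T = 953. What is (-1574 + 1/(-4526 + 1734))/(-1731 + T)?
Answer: 4394609/2172176 ≈ 2.0231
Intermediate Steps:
(-1574 + 1/(-4526 + 1734))/(-1731 + T) = (-1574 + 1/(-4526 + 1734))/(-1731 + 953) = (-1574 + 1/(-2792))/(-778) = (-1574 - 1/2792)*(-1/778) = -4394609/2792*(-1/778) = 4394609/2172176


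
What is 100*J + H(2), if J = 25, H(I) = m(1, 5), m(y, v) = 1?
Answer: 2501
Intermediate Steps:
H(I) = 1
100*J + H(2) = 100*25 + 1 = 2500 + 1 = 2501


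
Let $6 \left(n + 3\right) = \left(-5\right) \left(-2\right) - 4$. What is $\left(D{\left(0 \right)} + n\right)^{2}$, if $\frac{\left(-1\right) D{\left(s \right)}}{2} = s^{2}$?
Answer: $4$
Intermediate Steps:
$n = -2$ ($n = -3 + \frac{\left(-5\right) \left(-2\right) - 4}{6} = -3 + \frac{10 - 4}{6} = -3 + \frac{1}{6} \cdot 6 = -3 + 1 = -2$)
$D{\left(s \right)} = - 2 s^{2}$
$\left(D{\left(0 \right)} + n\right)^{2} = \left(- 2 \cdot 0^{2} - 2\right)^{2} = \left(\left(-2\right) 0 - 2\right)^{2} = \left(0 - 2\right)^{2} = \left(-2\right)^{2} = 4$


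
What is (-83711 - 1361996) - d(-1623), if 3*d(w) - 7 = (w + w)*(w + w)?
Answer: -14873644/3 ≈ -4.9579e+6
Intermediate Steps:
d(w) = 7/3 + 4*w²/3 (d(w) = 7/3 + ((w + w)*(w + w))/3 = 7/3 + ((2*w)*(2*w))/3 = 7/3 + (4*w²)/3 = 7/3 + 4*w²/3)
(-83711 - 1361996) - d(-1623) = (-83711 - 1361996) - (7/3 + (4/3)*(-1623)²) = -1445707 - (7/3 + (4/3)*2634129) = -1445707 - (7/3 + 3512172) = -1445707 - 1*10536523/3 = -1445707 - 10536523/3 = -14873644/3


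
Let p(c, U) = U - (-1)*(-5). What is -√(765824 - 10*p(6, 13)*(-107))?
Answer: -4*√48399 ≈ -879.99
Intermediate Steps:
p(c, U) = -5 + U (p(c, U) = U - 1*5 = U - 5 = -5 + U)
-√(765824 - 10*p(6, 13)*(-107)) = -√(765824 - 10*(-5 + 13)*(-107)) = -√(765824 - 10*8*(-107)) = -√(765824 - 80*(-107)) = -√(765824 + 8560) = -√774384 = -4*√48399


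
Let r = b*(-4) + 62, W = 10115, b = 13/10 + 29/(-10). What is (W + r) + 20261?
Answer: 152222/5 ≈ 30444.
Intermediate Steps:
b = -8/5 (b = 13*(⅒) + 29*(-⅒) = 13/10 - 29/10 = -8/5 ≈ -1.6000)
r = 342/5 (r = -8/5*(-4) + 62 = 32/5 + 62 = 342/5 ≈ 68.400)
(W + r) + 20261 = (10115 + 342/5) + 20261 = 50917/5 + 20261 = 152222/5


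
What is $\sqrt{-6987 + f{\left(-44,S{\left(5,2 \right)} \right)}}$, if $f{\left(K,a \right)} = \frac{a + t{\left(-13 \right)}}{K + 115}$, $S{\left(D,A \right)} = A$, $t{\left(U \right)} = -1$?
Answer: $\frac{14 i \sqrt{179701}}{71} \approx 83.588 i$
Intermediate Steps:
$f{\left(K,a \right)} = \frac{-1 + a}{115 + K}$ ($f{\left(K,a \right)} = \frac{a - 1}{K + 115} = \frac{-1 + a}{115 + K}$)
$\sqrt{-6987 + f{\left(-44,S{\left(5,2 \right)} \right)}} = \sqrt{-6987 + \frac{-1 + 2}{115 - 44}} = \sqrt{-6987 + \frac{1}{71} \cdot 1} = \sqrt{-6987 + \frac{1}{71}} = \sqrt{- \frac{496076}{71}} = \frac{14 i \sqrt{179701}}{71}$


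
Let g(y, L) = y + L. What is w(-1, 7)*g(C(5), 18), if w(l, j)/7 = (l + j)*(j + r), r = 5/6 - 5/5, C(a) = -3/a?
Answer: 24969/5 ≈ 4993.8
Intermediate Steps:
g(y, L) = L + y
r = -⅙ (r = 5*(⅙) - 5*⅕ = ⅚ - 1 = -⅙ ≈ -0.16667)
w(l, j) = 7*(-⅙ + j)*(j + l) (w(l, j) = 7*((l + j)*(j - ⅙)) = 7*((j + l)*(-⅙ + j)) = 7*((-⅙ + j)*(j + l)) = 7*(-⅙ + j)*(j + l))
w(-1, 7)*g(C(5), 18) = (7*7² - 7/6*7 - 7/6*(-1) + 7*7*(-1))*(18 - 3/5) = (7*49 - 49/6 + 7/6 - 49)*(18 - 3*⅕) = (343 - 49/6 + 7/6 - 49)*(18 - ⅗) = 287*(87/5) = 24969/5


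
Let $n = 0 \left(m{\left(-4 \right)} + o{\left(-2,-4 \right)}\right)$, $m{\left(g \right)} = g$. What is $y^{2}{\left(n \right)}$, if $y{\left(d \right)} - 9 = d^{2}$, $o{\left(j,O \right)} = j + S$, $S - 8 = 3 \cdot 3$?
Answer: $81$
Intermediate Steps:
$S = 17$ ($S = 8 + 3 \cdot 3 = 8 + 9 = 17$)
$o{\left(j,O \right)} = 17 + j$ ($o{\left(j,O \right)} = j + 17 = 17 + j$)
$n = 0$ ($n = 0 \left(-4 + \left(17 - 2\right)\right) = 0 \left(-4 + 15\right) = 0 \cdot 11 = 0$)
$y{\left(d \right)} = 9 + d^{2}$
$y^{2}{\left(n \right)} = \left(9 + 0^{2}\right)^{2} = \left(9 + 0\right)^{2} = 9^{2} = 81$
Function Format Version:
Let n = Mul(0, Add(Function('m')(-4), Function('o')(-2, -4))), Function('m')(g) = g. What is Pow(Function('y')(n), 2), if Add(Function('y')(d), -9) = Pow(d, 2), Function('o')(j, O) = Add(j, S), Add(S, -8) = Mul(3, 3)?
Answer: 81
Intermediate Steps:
S = 17 (S = Add(8, Mul(3, 3)) = Add(8, 9) = 17)
Function('o')(j, O) = Add(17, j) (Function('o')(j, O) = Add(j, 17) = Add(17, j))
n = 0 (n = Mul(0, Add(-4, Add(17, -2))) = Mul(0, Add(-4, 15)) = Mul(0, 11) = 0)
Function('y')(d) = Add(9, Pow(d, 2))
Pow(Function('y')(n), 2) = Pow(Add(9, Pow(0, 2)), 2) = Pow(Add(9, 0), 2) = Pow(9, 2) = 81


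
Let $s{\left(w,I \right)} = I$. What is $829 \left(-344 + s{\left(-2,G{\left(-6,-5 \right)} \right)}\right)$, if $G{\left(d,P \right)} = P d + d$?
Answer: $-265280$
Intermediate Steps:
$G{\left(d,P \right)} = d + P d$
$829 \left(-344 + s{\left(-2,G{\left(-6,-5 \right)} \right)}\right) = 829 \left(-344 - 6 \left(1 - 5\right)\right) = 829 \left(-344 - -24\right) = 829 \left(-344 + 24\right) = 829 \left(-320\right) = -265280$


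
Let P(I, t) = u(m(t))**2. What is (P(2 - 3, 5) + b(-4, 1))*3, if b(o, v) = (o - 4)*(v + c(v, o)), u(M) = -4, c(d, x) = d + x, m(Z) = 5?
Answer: 96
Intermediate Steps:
P(I, t) = 16 (P(I, t) = (-4)**2 = 16)
b(o, v) = (-4 + o)*(o + 2*v) (b(o, v) = (o - 4)*(v + (v + o)) = (-4 + o)*(v + (o + v)) = (-4 + o)*(o + 2*v))
(P(2 - 3, 5) + b(-4, 1))*3 = (16 + (-8*1 - 4*(-4) - 4*1 - 4*(-4 + 1)))*3 = (16 + (-8 + 16 - 4 - 4*(-3)))*3 = (16 + (-8 + 16 - 4 + 12))*3 = (16 + 16)*3 = 32*3 = 96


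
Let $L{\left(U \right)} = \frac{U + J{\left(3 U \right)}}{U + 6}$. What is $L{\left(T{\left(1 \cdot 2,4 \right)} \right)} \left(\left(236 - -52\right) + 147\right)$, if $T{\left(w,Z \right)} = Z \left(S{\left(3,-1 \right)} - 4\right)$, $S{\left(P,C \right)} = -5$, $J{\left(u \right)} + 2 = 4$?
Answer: $493$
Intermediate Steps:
$J{\left(u \right)} = 2$ ($J{\left(u \right)} = -2 + 4 = 2$)
$T{\left(w,Z \right)} = - 9 Z$ ($T{\left(w,Z \right)} = Z \left(-5 - 4\right) = Z \left(-9\right) = - 9 Z$)
$L{\left(U \right)} = \frac{2 + U}{6 + U}$ ($L{\left(U \right)} = \frac{U + 2}{U + 6} = \frac{2 + U}{6 + U}$)
$L{\left(T{\left(1 \cdot 2,4 \right)} \right)} \left(\left(236 - -52\right) + 147\right) = \frac{2 - 36}{6 - 36} \left(\left(236 - -52\right) + 147\right) = \frac{2 - 36}{6 - 36} \left(\left(236 + 52\right) + 147\right) = \frac{1}{-30} \left(-34\right) \left(288 + 147\right) = \left(- \frac{1}{30}\right) \left(-34\right) 435 = \frac{17}{15} \cdot 435 = 493$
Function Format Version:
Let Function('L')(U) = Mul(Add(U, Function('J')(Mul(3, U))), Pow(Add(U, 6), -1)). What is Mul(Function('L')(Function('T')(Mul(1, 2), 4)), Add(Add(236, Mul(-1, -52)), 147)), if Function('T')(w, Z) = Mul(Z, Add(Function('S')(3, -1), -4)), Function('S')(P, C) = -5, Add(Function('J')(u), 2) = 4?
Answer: 493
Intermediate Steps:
Function('J')(u) = 2 (Function('J')(u) = Add(-2, 4) = 2)
Function('T')(w, Z) = Mul(-9, Z) (Function('T')(w, Z) = Mul(Z, Add(-5, -4)) = Mul(Z, -9) = Mul(-9, Z))
Function('L')(U) = Mul(Pow(Add(6, U), -1), Add(2, U)) (Function('L')(U) = Mul(Add(U, 2), Pow(Add(U, 6), -1)) = Mul(Add(2, U), Pow(Add(6, U), -1)) = Mul(Pow(Add(6, U), -1), Add(2, U)))
Mul(Function('L')(Function('T')(Mul(1, 2), 4)), Add(Add(236, Mul(-1, -52)), 147)) = Mul(Mul(Pow(Add(6, Mul(-9, 4)), -1), Add(2, Mul(-9, 4))), Add(Add(236, Mul(-1, -52)), 147)) = Mul(Mul(Pow(Add(6, -36), -1), Add(2, -36)), Add(Add(236, 52), 147)) = Mul(Mul(Pow(-30, -1), -34), Add(288, 147)) = Mul(Mul(Rational(-1, 30), -34), 435) = Mul(Rational(17, 15), 435) = 493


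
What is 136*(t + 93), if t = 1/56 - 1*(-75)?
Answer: 159953/7 ≈ 22850.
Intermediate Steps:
t = 4201/56 (t = 1/56 + 75 = 4201/56 ≈ 75.018)
136*(t + 93) = 136*(4201/56 + 93) = 136*(9409/56) = 159953/7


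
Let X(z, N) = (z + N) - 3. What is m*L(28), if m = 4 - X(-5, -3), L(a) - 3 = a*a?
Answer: 11805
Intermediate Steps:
L(a) = 3 + a**2 (L(a) = 3 + a*a = 3 + a**2)
X(z, N) = -3 + N + z (X(z, N) = (N + z) - 3 = -3 + N + z)
m = 15 (m = 4 - (-3 - 3 - 5) = 4 - 1*(-11) = 4 + 11 = 15)
m*L(28) = 15*(3 + 28**2) = 15*(3 + 784) = 15*787 = 11805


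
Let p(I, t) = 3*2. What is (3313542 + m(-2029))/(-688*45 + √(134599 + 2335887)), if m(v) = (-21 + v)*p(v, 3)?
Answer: -51103226160/478025557 - 1650621*√2470486/478025557 ≈ -112.33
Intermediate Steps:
p(I, t) = 6
m(v) = -126 + 6*v (m(v) = (-21 + v)*6 = -126 + 6*v)
(3313542 + m(-2029))/(-688*45 + √(134599 + 2335887)) = (3313542 + (-126 + 6*(-2029)))/(-688*45 + √(134599 + 2335887)) = (3313542 + (-126 - 12174))/(-30960 + √2470486) = (3313542 - 12300)/(-30960 + √2470486) = 3301242/(-30960 + √2470486)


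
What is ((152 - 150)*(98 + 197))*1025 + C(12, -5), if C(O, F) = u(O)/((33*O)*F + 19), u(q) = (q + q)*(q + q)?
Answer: 1185914174/1961 ≈ 6.0475e+5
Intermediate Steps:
u(q) = 4*q² (u(q) = (2*q)*(2*q) = 4*q²)
C(O, F) = 4*O²/(19 + 33*F*O) (C(O, F) = (4*O²)/((33*O)*F + 19) = (4*O²)/(33*F*O + 19) = (4*O²)/(19 + 33*F*O) = 4*O²/(19 + 33*F*O))
((152 - 150)*(98 + 197))*1025 + C(12, -5) = ((152 - 150)*(98 + 197))*1025 + 4*12²/(19 + 33*(-5)*12) = (2*295)*1025 + 4*144/(19 - 1980) = 590*1025 + 4*144/(-1961) = 604750 + 4*144*(-1/1961) = 604750 - 576/1961 = 1185914174/1961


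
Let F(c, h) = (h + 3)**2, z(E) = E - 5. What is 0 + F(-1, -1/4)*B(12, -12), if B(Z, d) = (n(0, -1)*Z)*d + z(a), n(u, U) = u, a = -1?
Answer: -363/8 ≈ -45.375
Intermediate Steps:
z(E) = -5 + E
B(Z, d) = -6 (B(Z, d) = (0*Z)*d + (-5 - 1) = 0*d - 6 = 0 - 6 = -6)
F(c, h) = (3 + h)**2
0 + F(-1, -1/4)*B(12, -12) = 0 + (3 - 1/4)**2*(-6) = 0 + (11/4)**2*(-6) = 0 + (121/16)*(-6) = 0 - 363/8 = -363/8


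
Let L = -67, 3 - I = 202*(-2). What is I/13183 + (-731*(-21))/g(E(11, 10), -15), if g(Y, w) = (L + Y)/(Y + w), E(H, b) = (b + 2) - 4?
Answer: 1416629644/777797 ≈ 1821.3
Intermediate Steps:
I = 407 (I = 3 - 202*(-2) = 3 - 1*(-404) = 3 + 404 = 407)
E(H, b) = -2 + b (E(H, b) = (2 + b) - 4 = -2 + b)
g(Y, w) = (-67 + Y)/(Y + w)
I/13183 + (-731*(-21))/g(E(11, 10), -15) = 407/13183 + (-731*(-21))/(((-67 + (-2 + 10))/((-2 + 10) - 15))) = 407*(1/13183) + 15351/(((-67 + 8)/(8 - 15))) = 407/13183 + 15351/((-59/(-7))) = 407/13183 + 15351/((-1/7*(-59))) = 407/13183 + 15351/(59/7) = 407/13183 + 15351*(7/59) = 407/13183 + 107457/59 = 1416629644/777797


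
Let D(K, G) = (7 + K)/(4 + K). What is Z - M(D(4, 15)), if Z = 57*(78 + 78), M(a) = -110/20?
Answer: 17795/2 ≈ 8897.5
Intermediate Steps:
D(K, G) = (7 + K)/(4 + K)
M(a) = -11/2 (M(a) = -110*1/20 = -11/2)
Z = 8892 (Z = 57*156 = 8892)
Z - M(D(4, 15)) = 8892 - 1*(-11/2) = 8892 + 11/2 = 17795/2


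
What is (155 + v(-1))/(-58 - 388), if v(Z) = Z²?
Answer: -78/223 ≈ -0.34978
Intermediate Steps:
(155 + v(-1))/(-58 - 388) = (155 + (-1)²)/(-58 - 388) = (155 + 1)/(-446) = 156*(-1/446) = -78/223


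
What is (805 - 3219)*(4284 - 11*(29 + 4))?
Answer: -9465294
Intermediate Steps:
(805 - 3219)*(4284 - 11*(29 + 4)) = -2414*(4284 - 11*33) = -2414*(4284 - 363) = -2414*3921 = -9465294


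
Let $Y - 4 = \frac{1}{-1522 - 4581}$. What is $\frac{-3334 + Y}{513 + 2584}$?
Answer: $- \frac{20322991}{18900991} \approx -1.0752$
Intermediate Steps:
$Y = \frac{24411}{6103}$ ($Y = 4 + \frac{1}{-1522 - 4581} = 4 + \frac{1}{-6103} = 4 - \frac{1}{6103} = \frac{24411}{6103} \approx 3.9998$)
$\frac{-3334 + Y}{513 + 2584} = \frac{-3334 + \frac{24411}{6103}}{513 + 2584} = - \frac{20322991}{6103 \cdot 3097} = \left(- \frac{20322991}{6103}\right) \frac{1}{3097} = - \frac{20322991}{18900991}$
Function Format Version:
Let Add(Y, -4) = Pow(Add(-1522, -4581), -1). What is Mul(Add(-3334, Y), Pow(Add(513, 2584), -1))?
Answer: Rational(-20322991, 18900991) ≈ -1.0752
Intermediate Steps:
Y = Rational(24411, 6103) (Y = Add(4, Pow(Add(-1522, -4581), -1)) = Add(4, Pow(-6103, -1)) = Add(4, Rational(-1, 6103)) = Rational(24411, 6103) ≈ 3.9998)
Mul(Add(-3334, Y), Pow(Add(513, 2584), -1)) = Mul(Add(-3334, Rational(24411, 6103)), Pow(Add(513, 2584), -1)) = Mul(Rational(-20322991, 6103), Pow(3097, -1)) = Mul(Rational(-20322991, 6103), Rational(1, 3097)) = Rational(-20322991, 18900991)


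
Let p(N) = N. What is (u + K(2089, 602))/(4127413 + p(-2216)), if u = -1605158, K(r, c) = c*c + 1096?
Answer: -1241658/4125197 ≈ -0.30099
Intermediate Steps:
K(r, c) = 1096 + c**2 (K(r, c) = c**2 + 1096 = 1096 + c**2)
(u + K(2089, 602))/(4127413 + p(-2216)) = (-1605158 + (1096 + 602**2))/(4127413 - 2216) = (-1605158 + (1096 + 362404))/4125197 = (-1605158 + 363500)*(1/4125197) = -1241658*1/4125197 = -1241658/4125197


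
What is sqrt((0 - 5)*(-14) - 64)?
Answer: sqrt(6) ≈ 2.4495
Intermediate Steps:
sqrt((0 - 5)*(-14) - 64) = sqrt(-5*(-14) - 64) = sqrt(70 - 64) = sqrt(6)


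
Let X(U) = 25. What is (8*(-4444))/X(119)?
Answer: -35552/25 ≈ -1422.1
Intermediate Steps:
(8*(-4444))/X(119) = (8*(-4444))/25 = -35552*1/25 = -35552/25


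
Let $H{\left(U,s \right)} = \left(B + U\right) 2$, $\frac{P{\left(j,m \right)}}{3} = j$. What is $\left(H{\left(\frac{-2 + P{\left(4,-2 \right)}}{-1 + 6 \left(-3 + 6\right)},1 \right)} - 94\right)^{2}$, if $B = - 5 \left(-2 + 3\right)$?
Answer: $\frac{3055504}{289} \approx 10573.0$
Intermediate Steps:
$P{\left(j,m \right)} = 3 j$
$B = -5$ ($B = \left(-5\right) 1 = -5$)
$H{\left(U,s \right)} = -10 + 2 U$ ($H{\left(U,s \right)} = \left(-5 + U\right) 2 = -10 + 2 U$)
$\left(H{\left(\frac{-2 + P{\left(4,-2 \right)}}{-1 + 6 \left(-3 + 6\right)},1 \right)} - 94\right)^{2} = \left(\left(-10 + 2 \frac{-2 + 3 \cdot 4}{-1 + 6 \left(-3 + 6\right)}\right) - 94\right)^{2} = \left(\left(-10 + 2 \frac{-2 + 12}{-1 + 6 \cdot 3}\right) - 94\right)^{2} = \left(\left(-10 + 2 \frac{10}{-1 + 18}\right) - 94\right)^{2} = \left(\left(-10 + 2 \cdot \frac{10}{17}\right) - 94\right)^{2} = \left(\left(-10 + \frac{20}{17}\right) - 94\right)^{2} = \left(- \frac{150}{17} - 94\right)^{2} = \left(- \frac{1748}{17}\right)^{2} = \frac{3055504}{289}$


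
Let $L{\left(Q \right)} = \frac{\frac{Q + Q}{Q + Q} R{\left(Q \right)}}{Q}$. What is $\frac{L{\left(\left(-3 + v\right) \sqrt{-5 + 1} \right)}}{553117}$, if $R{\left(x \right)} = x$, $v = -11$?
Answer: $\frac{1}{553117} \approx 1.8079 \cdot 10^{-6}$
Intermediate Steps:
$L{\left(Q \right)} = 1$ ($L{\left(Q \right)} = \frac{\frac{Q + Q}{Q + Q} Q}{Q} = \frac{\frac{2 Q}{2 Q} Q}{Q} = \frac{2 Q \frac{1}{2 Q} Q}{Q} = \frac{1 Q}{Q} = \frac{Q}{Q} = 1$)
$\frac{L{\left(\left(-3 + v\right) \sqrt{-5 + 1} \right)}}{553117} = 1 \cdot \frac{1}{553117} = \frac{1}{553117}$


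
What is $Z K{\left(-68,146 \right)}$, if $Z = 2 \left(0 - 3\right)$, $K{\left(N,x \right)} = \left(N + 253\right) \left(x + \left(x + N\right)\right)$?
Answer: $-248640$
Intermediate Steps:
$K{\left(N,x \right)} = \left(253 + N\right) \left(N + 2 x\right)$ ($K{\left(N,x \right)} = \left(253 + N\right) \left(x + \left(N + x\right)\right) = \left(253 + N\right) \left(N + 2 x\right)$)
$Z = -6$ ($Z = 2 \left(-3\right) = -6$)
$Z K{\left(-68,146 \right)} = - 6 \left(\left(-68\right)^{2} + 253 \left(-68\right) + 506 \cdot 146 + 2 \left(-68\right) 146\right) = - 6 \left(4624 - 17204 + 73876 - 19856\right) = \left(-6\right) 41440 = -248640$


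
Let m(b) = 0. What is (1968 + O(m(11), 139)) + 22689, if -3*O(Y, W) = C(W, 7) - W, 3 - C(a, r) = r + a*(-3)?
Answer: 73697/3 ≈ 24566.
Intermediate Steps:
C(a, r) = 3 - r + 3*a (C(a, r) = 3 - (r + a*(-3)) = 3 - (r - 3*a) = 3 + (-r + 3*a) = 3 - r + 3*a)
O(Y, W) = 4/3 - 2*W/3 (O(Y, W) = -((3 - 1*7 + 3*W) - W)/3 = -((3 - 7 + 3*W) - W)/3 = -((-4 + 3*W) - W)/3 = -(-4 + 2*W)/3 = 4/3 - 2*W/3)
(1968 + O(m(11), 139)) + 22689 = (1968 + (4/3 - ⅔*139)) + 22689 = (1968 + (4/3 - 278/3)) + 22689 = (1968 - 274/3) + 22689 = 5630/3 + 22689 = 73697/3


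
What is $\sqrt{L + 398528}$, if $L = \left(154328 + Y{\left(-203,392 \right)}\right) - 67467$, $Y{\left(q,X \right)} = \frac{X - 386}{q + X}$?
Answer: $\frac{\sqrt{214056563}}{21} \approx 696.7$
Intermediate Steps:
$Y{\left(q,X \right)} = \frac{-386 + X}{X + q}$
$L = \frac{5472245}{63}$ ($L = \left(154328 + \frac{-386 + 392}{392 - 203}\right) - 67467 = \left(154328 + \frac{1}{189} \cdot 6\right) - 67467 = \left(154328 + \frac{2}{63}\right) - 67467 = \frac{9722666}{63} - 67467 = \frac{5472245}{63} \approx 86861.0$)
$\sqrt{L + 398528} = \sqrt{\frac{5472245}{63} + 398528} = \sqrt{\frac{30579509}{63}} = \frac{\sqrt{214056563}}{21}$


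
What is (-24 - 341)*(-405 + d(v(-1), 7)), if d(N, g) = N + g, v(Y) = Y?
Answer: 145635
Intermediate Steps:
(-24 - 341)*(-405 + d(v(-1), 7)) = (-24 - 341)*(-405 + (-1 + 7)) = -365*(-405 + 6) = -365*(-399) = 145635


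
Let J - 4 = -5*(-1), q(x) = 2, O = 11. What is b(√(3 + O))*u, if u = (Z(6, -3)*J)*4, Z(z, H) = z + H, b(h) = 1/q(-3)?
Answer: 54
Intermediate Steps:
J = 9 (J = 4 - 5*(-1) = 4 + 5 = 9)
b(h) = ½ (b(h) = 1/2 = ½)
Z(z, H) = H + z
u = 108 (u = ((-3 + 6)*9)*4 = (3*9)*4 = 27*4 = 108)
b(√(3 + O))*u = (½)*108 = 54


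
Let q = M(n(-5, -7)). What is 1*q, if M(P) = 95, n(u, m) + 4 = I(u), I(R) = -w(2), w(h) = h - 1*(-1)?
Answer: 95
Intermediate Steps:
w(h) = 1 + h (w(h) = h + 1 = 1 + h)
I(R) = -3 (I(R) = -(1 + 2) = -1*3 = -3)
n(u, m) = -7 (n(u, m) = -4 - 3 = -7)
q = 95
1*q = 1*95 = 95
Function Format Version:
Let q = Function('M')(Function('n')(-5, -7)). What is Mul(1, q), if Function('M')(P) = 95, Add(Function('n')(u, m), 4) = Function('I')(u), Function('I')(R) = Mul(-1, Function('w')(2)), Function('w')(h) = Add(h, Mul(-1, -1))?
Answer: 95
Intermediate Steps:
Function('w')(h) = Add(1, h) (Function('w')(h) = Add(h, 1) = Add(1, h))
Function('I')(R) = -3 (Function('I')(R) = Mul(-1, Add(1, 2)) = Mul(-1, 3) = -3)
Function('n')(u, m) = -7 (Function('n')(u, m) = Add(-4, -3) = -7)
q = 95
Mul(1, q) = Mul(1, 95) = 95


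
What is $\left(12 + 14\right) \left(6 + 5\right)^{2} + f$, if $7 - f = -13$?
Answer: $3166$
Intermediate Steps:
$f = 20$ ($f = 7 - -13 = 7 + 13 = 20$)
$\left(12 + 14\right) \left(6 + 5\right)^{2} + f = \left(12 + 14\right) \left(6 + 5\right)^{2} + 20 = 26 \cdot 11^{2} + 20 = 26 \cdot 121 + 20 = 3146 + 20 = 3166$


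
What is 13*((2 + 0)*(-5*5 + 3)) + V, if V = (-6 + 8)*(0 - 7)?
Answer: -586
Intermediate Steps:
V = -14 (V = 2*(-7) = -14)
13*((2 + 0)*(-5*5 + 3)) + V = 13*((2 + 0)*(-5*5 + 3)) - 14 = 13*(2*(-25 + 3)) - 14 = 13*(2*(-22)) - 14 = 13*(-44) - 14 = -572 - 14 = -586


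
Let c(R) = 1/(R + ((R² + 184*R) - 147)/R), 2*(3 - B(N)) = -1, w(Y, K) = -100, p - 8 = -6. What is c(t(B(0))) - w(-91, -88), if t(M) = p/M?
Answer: 201872/2019 ≈ 99.986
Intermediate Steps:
p = 2 (p = 8 - 6 = 2)
B(N) = 7/2 (B(N) = 3 - ½*(-1) = 3 + ½ = 7/2)
t(M) = 2/M
c(R) = 1/(R + (-147 + R² + 184*R)/R)
c(t(B(0))) - w(-91, -88) = (2/(7/2))/(-147 + 2*(2/(7/2))² + 184*(2/(7/2))) - 1*(-100) = (2*(2/7))/(-147 + 2*(2*(2/7))² + 184*(2*(2/7))) + 100 = 4/(7*(-147 + 2*(4/7)² + 184*(4/7))) + 100 = 4/(7*(-147 + 2*(16/49) + 736/7)) + 100 = 4/(7*(-147 + 32/49 + 736/7)) + 100 = 4/(7*(-2019/49)) + 100 = (4/7)*(-49/2019) + 100 = -28/2019 + 100 = 201872/2019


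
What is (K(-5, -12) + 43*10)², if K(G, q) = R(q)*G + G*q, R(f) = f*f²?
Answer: 83356900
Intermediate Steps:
R(f) = f³
K(G, q) = G*q + G*q³ (K(G, q) = q³*G + G*q = G*q³ + G*q = G*q + G*q³)
(K(-5, -12) + 43*10)² = (-5*(-12)*(1 + (-12)²) + 43*10)² = (-5*(-12)*(1 + 144) + 430)² = (-5*(-12)*145 + 430)² = (8700 + 430)² = 9130² = 83356900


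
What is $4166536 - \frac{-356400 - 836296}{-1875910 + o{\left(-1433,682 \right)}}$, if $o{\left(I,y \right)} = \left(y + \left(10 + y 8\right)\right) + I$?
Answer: $\frac{7796400137824}{1871195} \approx 4.1665 \cdot 10^{6}$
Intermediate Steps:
$o{\left(I,y \right)} = 10 + I + 9 y$ ($o{\left(I,y \right)} = \left(y + \left(10 + 8 y\right)\right) + I = \left(10 + 9 y\right) + I = 10 + I + 9 y$)
$4166536 - \frac{-356400 - 836296}{-1875910 + o{\left(-1433,682 \right)}} = 4166536 - \frac{-356400 - 836296}{-1875910 + \left(10 - 1433 + 9 \cdot 682\right)} = 4166536 - - \frac{1192696}{-1875910 + \left(10 - 1433 + 6138\right)} = 4166536 - - \frac{1192696}{-1875910 + 4715} = 4166536 - - \frac{1192696}{-1871195} = 4166536 - \left(-1192696\right) \left(- \frac{1}{1871195}\right) = 4166536 - \frac{1192696}{1871195} = \frac{7796400137824}{1871195}$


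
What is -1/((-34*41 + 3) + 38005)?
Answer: -1/36614 ≈ -2.7312e-5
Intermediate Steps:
-1/((-34*41 + 3) + 38005) = -1/((-1394 + 3) + 38005) = -1/(-1391 + 38005) = -1/36614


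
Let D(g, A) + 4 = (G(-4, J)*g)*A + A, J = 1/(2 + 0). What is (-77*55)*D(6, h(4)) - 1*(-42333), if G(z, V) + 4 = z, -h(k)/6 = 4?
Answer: -4717807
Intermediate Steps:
h(k) = -24 (h(k) = -6*4 = -24)
J = ½ (J = 1/2 = ½ ≈ 0.50000)
G(z, V) = -4 + z
D(g, A) = -4 + A - 8*A*g (D(g, A) = -4 + (((-4 - 4)*g)*A + A) = -4 + ((-8*g)*A + A) = -4 + (-8*A*g + A) = -4 + (A - 8*A*g) = -4 + A - 8*A*g)
(-77*55)*D(6, h(4)) - 1*(-42333) = (-77*55)*(-4 - 24 - 8*(-24)*6) - 1*(-42333) = -4235*(-4 - 24 + 1152) + 42333 = -4235*1124 + 42333 = -4760140 + 42333 = -4717807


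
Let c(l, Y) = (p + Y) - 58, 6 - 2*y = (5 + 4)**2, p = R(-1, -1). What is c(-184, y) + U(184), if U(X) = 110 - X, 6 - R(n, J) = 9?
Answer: -345/2 ≈ -172.50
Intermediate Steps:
R(n, J) = -3 (R(n, J) = 6 - 1*9 = 6 - 9 = -3)
p = -3
y = -75/2 (y = 3 - (5 + 4)**2/2 = 3 - 1/2*9**2 = 3 - 1/2*81 = 3 - 81/2 = -75/2 ≈ -37.500)
c(l, Y) = -61 + Y (c(l, Y) = (-3 + Y) - 58 = -61 + Y)
c(-184, y) + U(184) = (-61 - 75/2) + (110 - 1*184) = -197/2 + (110 - 184) = -197/2 - 74 = -345/2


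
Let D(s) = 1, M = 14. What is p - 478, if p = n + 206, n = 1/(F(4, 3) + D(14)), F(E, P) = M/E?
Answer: -2446/9 ≈ -271.78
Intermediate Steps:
F(E, P) = 14/E
n = 2/9 (n = 1/(14/4 + 1) = 1/(14*(¼) + 1) = 1/(7/2 + 1) = 1/(9/2) = 2/9 ≈ 0.22222)
p = 1856/9 (p = 2/9 + 206 = 1856/9 ≈ 206.22)
p - 478 = 1856/9 - 478 = -2446/9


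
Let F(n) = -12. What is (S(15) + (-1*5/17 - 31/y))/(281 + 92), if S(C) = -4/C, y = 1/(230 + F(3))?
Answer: -1723433/95115 ≈ -18.119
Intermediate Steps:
y = 1/218 (y = 1/(230 - 12) = 1/218 ≈ 0.0045872)
(S(15) + (-1*5/17 - 31/y))/(281 + 92) = (-4/15 + (-1*5/17 - 31/1/218))/(281 + 92) = (-4*1/15 + (-5*1/17 - 31*218))/373 = (-4/15 + (-5/17 - 6758))*(1/373) = (-4/15 - 114891/17)*(1/373) = -1723433/255*1/373 = -1723433/95115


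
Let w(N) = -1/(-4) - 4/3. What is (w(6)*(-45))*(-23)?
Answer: -4485/4 ≈ -1121.3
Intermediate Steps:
w(N) = -13/12 (w(N) = -1*(-1/4) - 4*1/3 = 1/4 - 4/3 = -13/12)
(w(6)*(-45))*(-23) = -13/12*(-45)*(-23) = (195/4)*(-23) = -4485/4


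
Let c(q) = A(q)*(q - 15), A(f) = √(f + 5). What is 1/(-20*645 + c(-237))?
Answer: I/(12*(-1075*I + 42*√58)) ≈ -7.1215e-5 + 2.119e-5*I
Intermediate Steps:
A(f) = √(5 + f)
c(q) = √(5 + q)*(-15 + q) (c(q) = √(5 + q)*(q - 15) = √(5 + q)*(-15 + q))
1/(-20*645 + c(-237)) = 1/(-20*645 + √(5 - 237)*(-15 - 237)) = 1/(-12900 + √(-232)*(-252)) = 1/(-12900 + (2*I*√58)*(-252)) = 1/(-12900 - 504*I*√58)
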